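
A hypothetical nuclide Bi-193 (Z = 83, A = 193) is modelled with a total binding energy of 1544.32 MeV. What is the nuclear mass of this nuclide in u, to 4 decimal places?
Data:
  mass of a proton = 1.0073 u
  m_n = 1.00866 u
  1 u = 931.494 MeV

Mass defect = 1544.32 MeV / (931.494 MeV/u) = 1.657896 u
Constituent mass = 83(1.0073) + 110(1.00866) = 194.55850 u
Nuclear mass = 194.55850 − 1.657896 = 192.900604 u ≈ 192.9006 u (to 4 decimal places)

192.9006 u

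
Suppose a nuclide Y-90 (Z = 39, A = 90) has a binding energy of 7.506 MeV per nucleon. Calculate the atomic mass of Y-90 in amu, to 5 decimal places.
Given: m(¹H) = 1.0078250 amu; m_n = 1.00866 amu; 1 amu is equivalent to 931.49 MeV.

Total binding energy = 90 × 7.506 = 675.540 MeV
Mass defect = 675.540 MeV / (931.49 MeV/amu) = 0.7252252 amu
Constituent mass = 39(1.0078250) + 51(1.00866) = 90.7468350 amu
Atomic mass = 90.7468350 − 0.7252252 = 90.0216098 amu ≈ 90.02161 amu (to 5 decimal places)

90.02161 amu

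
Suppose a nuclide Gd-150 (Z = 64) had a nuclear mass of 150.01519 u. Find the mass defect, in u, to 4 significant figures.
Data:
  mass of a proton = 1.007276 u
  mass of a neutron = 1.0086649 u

Z = 64, so N = A − Z = 150 − 64 = 86.
Total constituent mass: 64 × 1.007276 + 86 × 1.0086649 = 151.2108454 u
Mass defect Δm = 151.2108454 − 150.01519 = 1.1956554 u

1.196 u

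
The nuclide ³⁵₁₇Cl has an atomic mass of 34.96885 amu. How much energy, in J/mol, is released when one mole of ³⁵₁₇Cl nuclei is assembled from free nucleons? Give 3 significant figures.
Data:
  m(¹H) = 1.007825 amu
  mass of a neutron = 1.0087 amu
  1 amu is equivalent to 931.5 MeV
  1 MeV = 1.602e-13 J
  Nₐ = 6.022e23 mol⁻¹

2.88e+13 J/mol

With 17 protons and 18 neutrons (A = 35):
Total constituent mass: 17 × 1.007825 + 18 × 1.0087 = 35.289625 amu
The mass defect is 35.289625 − 34.96885 = 0.320775 amu.
Binding energy = Δm·c² = 0.320775 × 931.5 MeV/amu = 298.802 MeV
Per nucleus in joules: 298.802 MeV × 1.602e-13 J/MeV = 4.7868e-11 J
Per mole: 4.7868e-11 J × 6.022e23 mol⁻¹ = 2.8826e+13 J/mol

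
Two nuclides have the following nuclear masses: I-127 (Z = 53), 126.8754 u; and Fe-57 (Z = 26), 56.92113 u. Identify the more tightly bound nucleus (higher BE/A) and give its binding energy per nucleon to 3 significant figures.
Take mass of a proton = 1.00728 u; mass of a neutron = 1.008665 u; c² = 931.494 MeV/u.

Fe-57; 8.77 MeV/nucleon

I-127: Σm = 53(1.00728) + 74(1.008665) = 128.027050 u; Δm = 1.151650 u; E_B = 1072.8 MeV; E_B/A = 8.447 MeV
Fe-57: Σm = 26(1.00728) + 31(1.008665) = 57.457895 u; Δm = 0.536765 u; E_B = 499.99 MeV; E_B/A = 8.772 MeV
Fe-57 has the higher binding energy per nucleon, so it is the more tightly bound nucleus.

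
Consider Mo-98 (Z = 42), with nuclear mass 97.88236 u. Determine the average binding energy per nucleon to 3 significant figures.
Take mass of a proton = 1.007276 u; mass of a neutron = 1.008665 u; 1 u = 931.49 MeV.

Z = 42, so N = A − Z = 98 − 42 = 56.
Total constituent mass: 42 × 1.007276 + 56 × 1.008665 = 98.790832 u
Mass defect Δm = 98.790832 − 97.88236 = 0.908472 u
Converting to energy: 0.908472 u × 931.49 MeV/u = 846.233 MeV
BE/A = 846.233 MeV / 98 = 8.635 MeV/nucleon

8.64 MeV/nucleon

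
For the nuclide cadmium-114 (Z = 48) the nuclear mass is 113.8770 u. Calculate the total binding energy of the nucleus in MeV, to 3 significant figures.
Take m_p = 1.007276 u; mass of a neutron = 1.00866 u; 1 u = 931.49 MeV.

972 MeV

The nucleus contains 48 protons and 114 − 48 = 66 neutrons.
Mass of separated nucleons = 48(1.007276) + 66(1.00866) = 48.349248 + 66.57156 = 114.920808 u
Δm = 114.920808 − 113.8770 = 1.043808 u
Converting to energy: 1.043808 u × 931.49 MeV/u = 972.297 MeV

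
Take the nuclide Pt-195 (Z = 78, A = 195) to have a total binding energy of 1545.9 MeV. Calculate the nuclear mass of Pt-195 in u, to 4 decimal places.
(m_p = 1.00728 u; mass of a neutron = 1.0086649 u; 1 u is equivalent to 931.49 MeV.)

Mass defect = 1545.9 MeV / (931.49 MeV/u) = 1.659599 u
Constituent mass = 78(1.00728) + 117(1.0086649) = 196.5816333 u
Nuclear mass = 196.5816333 − 1.659599 = 194.9220343 u ≈ 194.9220 u (to 4 decimal places)

194.9220 u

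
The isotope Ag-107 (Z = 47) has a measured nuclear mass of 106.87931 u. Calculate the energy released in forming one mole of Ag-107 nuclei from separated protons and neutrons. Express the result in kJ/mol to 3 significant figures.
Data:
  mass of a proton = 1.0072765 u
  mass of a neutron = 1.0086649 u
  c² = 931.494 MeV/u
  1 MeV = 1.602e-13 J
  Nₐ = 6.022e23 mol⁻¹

The nucleus contains 47 protons and 107 − 47 = 60 neutrons.
Mass of separated nucleons = 47(1.0072765) + 60(1.0086649) = 47.3419955 + 60.5198940 = 107.8618895 u
The mass defect is 107.8618895 − 106.87931 = 0.9825795 u.
Binding energy = Δm·c² = 0.9825795 × 931.494 MeV/u = 915.267 MeV
Per nucleus in joules: 915.267 MeV × 1.602e-13 J/MeV = 1.4663e-10 J
Per mole: 1.4663e-10 J × 6.022e23 mol⁻¹ = 8.8301e+13 J/mol

8.83e+10 kJ/mol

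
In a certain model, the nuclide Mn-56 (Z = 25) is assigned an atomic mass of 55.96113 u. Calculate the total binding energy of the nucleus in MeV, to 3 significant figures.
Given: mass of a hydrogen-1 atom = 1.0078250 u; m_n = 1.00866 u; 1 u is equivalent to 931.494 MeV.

The nucleus contains 25 protons and 56 − 25 = 31 neutrons.
Total constituent mass: 25 × 1.0078250 + 31 × 1.00866 = 56.4640850 u
Δm = 56.4640850 − 55.96113 = 0.5029550 u
Converting to energy: 0.5029550 u × 931.494 MeV/u = 468.4996 MeV

468 MeV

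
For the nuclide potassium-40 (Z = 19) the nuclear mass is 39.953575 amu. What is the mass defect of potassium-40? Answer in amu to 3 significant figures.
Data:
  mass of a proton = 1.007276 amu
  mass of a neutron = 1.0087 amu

The nucleus contains 19 protons and 40 − 19 = 21 neutrons.
Total constituent mass: 19 × 1.007276 + 21 × 1.0087 = 40.320944 amu
Δm = 40.320944 − 39.953575 = 0.367369 amu

0.367 amu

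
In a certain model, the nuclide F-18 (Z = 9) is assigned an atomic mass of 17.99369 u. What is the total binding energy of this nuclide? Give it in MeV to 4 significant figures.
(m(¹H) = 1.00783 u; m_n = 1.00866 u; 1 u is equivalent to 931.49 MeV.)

Total constituent mass: 9 × 1.00783 + 9 × 1.00866 = 18.14841 u
Mass defect Δm = 18.14841 − 17.99369 = 0.15472 u
Binding energy = Δm·c² = 0.15472 × 931.49 MeV/u = 144.120 MeV

144.1 MeV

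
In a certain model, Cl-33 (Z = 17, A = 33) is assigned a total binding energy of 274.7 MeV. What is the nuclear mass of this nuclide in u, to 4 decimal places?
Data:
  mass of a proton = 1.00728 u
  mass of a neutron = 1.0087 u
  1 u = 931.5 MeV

32.9681 u

Mass defect = 274.7 MeV / (931.5 MeV/u) = 0.294901 u
Constituent mass = 17(1.00728) + 16(1.0087) = 33.26296 u
Nuclear mass = 33.26296 − 0.294901 = 32.968059 u ≈ 32.9681 u (to 4 decimal places)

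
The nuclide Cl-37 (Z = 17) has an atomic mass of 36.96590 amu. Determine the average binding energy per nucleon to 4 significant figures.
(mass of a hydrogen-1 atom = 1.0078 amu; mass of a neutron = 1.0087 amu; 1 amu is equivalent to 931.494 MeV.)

8.577 MeV/nucleon

With 17 protons and 20 neutrons (A = 37):
Total constituent mass: 17 × 1.0078 + 20 × 1.0087 = 37.3066 amu
The mass defect is 37.3066 − 36.96590 = 0.34070 amu.
Binding energy = Δm·c² = 0.34070 × 931.494 MeV/amu = 317.360 MeV
Dividing by A = 37 gives 8.577 MeV per nucleon.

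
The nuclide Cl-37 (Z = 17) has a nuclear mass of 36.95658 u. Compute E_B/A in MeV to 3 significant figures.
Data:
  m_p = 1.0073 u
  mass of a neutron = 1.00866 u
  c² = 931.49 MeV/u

8.58 MeV/nucleon

The nucleus contains 17 protons and 37 − 17 = 20 neutrons.
Total constituent mass: 17 × 1.0073 + 20 × 1.00866 = 37.29730 u
Δm = 37.29730 − 36.95658 = 0.34072 u
Converting to energy: 0.34072 u × 931.49 MeV/u = 317.377 MeV
Dividing by A = 37 gives 8.578 MeV per nucleon.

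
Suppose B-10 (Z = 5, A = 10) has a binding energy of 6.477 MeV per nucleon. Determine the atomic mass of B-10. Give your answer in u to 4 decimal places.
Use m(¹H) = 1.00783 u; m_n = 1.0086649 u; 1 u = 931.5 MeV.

10.0129 u

Total binding energy = 10 × 6.477 = 64.770 MeV
Mass defect = 64.770 MeV / (931.5 MeV/u) = 0.069533 u
Constituent mass = 5(1.00783) + 5(1.0086649) = 10.0824745 u
Atomic mass = 10.0824745 − 0.069533 = 10.0129415 u ≈ 10.0129 u (to 4 decimal places)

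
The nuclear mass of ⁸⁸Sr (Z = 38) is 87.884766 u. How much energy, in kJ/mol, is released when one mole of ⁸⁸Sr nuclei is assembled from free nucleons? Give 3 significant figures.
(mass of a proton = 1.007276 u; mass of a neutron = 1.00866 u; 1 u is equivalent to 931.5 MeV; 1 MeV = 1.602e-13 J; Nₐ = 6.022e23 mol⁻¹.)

7.41e+10 kJ/mol

Mass of separated nucleons = 38(1.007276) + 50(1.00866) = 38.276488 + 50.43300 = 88.709488 u
Mass defect Δm = 88.709488 − 87.884766 = 0.824722 u
Binding energy = Δm·c² = 0.824722 × 931.5 MeV/u = 768.229 MeV
Per nucleus in joules: 768.229 MeV × 1.602e-13 J/MeV = 1.2307e-10 J
Per mole: 1.2307e-10 J × 6.022e23 mol⁻¹ = 7.4113e+13 J/mol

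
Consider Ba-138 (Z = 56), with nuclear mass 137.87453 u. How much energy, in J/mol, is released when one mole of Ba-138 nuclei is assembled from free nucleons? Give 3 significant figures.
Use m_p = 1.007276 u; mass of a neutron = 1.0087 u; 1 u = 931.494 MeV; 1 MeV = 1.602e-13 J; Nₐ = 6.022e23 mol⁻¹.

Z = 56, so N = A − Z = 138 − 56 = 82.
Total constituent mass: 56 × 1.007276 + 82 × 1.0087 = 139.120856 u
Mass defect Δm = 139.120856 − 137.87453 = 1.246326 u
Binding energy = Δm·c² = 1.246326 × 931.494 MeV/u = 1160.95 MeV
Per nucleus in joules: 1160.95 MeV × 1.602e-13 J/MeV = 1.8598e-10 J
Per mole: 1.8598e-10 J × 6.022e23 mol⁻¹ = 1.1200e+14 J/mol

1.12e+14 J/mol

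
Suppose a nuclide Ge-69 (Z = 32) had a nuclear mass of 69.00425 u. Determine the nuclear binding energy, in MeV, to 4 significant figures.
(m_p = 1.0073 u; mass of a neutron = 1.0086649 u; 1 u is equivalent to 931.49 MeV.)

512.3 MeV

The nucleus contains 32 protons and 69 − 32 = 37 neutrons.
Total constituent mass: 32 × 1.0073 + 37 × 1.0086649 = 69.5542013 u
The mass defect is 69.5542013 − 69.00425 = 0.5499513 u.
Converting to energy: 0.5499513 u × 931.49 MeV/u = 512.274 MeV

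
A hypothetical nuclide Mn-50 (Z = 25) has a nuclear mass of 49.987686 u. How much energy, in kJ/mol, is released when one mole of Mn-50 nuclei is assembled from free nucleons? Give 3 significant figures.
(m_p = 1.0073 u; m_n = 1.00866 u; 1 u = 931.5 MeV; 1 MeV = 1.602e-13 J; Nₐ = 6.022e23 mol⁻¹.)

3.70e+10 kJ/mol

Total constituent mass: 25 × 1.0073 + 25 × 1.00866 = 50.39900 u
Δm = 50.39900 − 49.987686 = 0.411314 u
Binding energy = Δm·c² = 0.411314 × 931.5 MeV/u = 383.139 MeV
Per nucleus in joules: 383.139 MeV × 1.602e-13 J/MeV = 6.1379e-11 J
Per mole: 6.1379e-11 J × 6.022e23 mol⁻¹ = 3.6962e+13 J/mol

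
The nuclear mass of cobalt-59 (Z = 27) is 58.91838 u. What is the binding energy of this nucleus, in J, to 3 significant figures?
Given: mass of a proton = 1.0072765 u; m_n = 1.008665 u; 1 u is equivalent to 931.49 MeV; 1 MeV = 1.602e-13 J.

8.29e-11 J

Total constituent mass: 27 × 1.0072765 + 32 × 1.008665 = 59.4737455 u
Mass defect Δm = 59.4737455 − 58.91838 = 0.5553655 u
E_B = 0.5553655 × 931.49 = 517.317 MeV
In joules: 517.317 MeV × 1.602e-13 J/MeV = 8.2874e-11 J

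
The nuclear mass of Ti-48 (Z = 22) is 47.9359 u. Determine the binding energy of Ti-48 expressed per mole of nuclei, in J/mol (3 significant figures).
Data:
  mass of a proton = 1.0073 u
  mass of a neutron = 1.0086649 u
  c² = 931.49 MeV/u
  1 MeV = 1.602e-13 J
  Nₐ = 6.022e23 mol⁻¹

4.04e+13 J/mol

Mass of separated nucleons = 22(1.0073) + 26(1.0086649) = 22.1606 + 26.2252874 = 48.3858874 u
Mass defect Δm = 48.3858874 − 47.9359 = 0.4499874 u
Binding energy = Δm·c² = 0.4499874 × 931.49 MeV/u = 419.159 MeV
Per nucleus in joules: 419.159 MeV × 1.602e-13 J/MeV = 6.7149e-11 J
Per mole: 6.7149e-11 J × 6.022e23 mol⁻¹ = 4.0437e+13 J/mol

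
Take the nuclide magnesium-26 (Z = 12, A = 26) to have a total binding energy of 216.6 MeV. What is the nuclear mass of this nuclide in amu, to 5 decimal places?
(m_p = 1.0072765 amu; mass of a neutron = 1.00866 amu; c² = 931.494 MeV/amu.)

Mass defect = 216.6 MeV / (931.494 MeV/amu) = 0.2325297 amu
Constituent mass = 12(1.0072765) + 14(1.00866) = 26.2085580 amu
Nuclear mass = 26.2085580 − 0.2325297 = 25.9760283 amu ≈ 25.97603 amu (to 5 decimal places)

25.97603 amu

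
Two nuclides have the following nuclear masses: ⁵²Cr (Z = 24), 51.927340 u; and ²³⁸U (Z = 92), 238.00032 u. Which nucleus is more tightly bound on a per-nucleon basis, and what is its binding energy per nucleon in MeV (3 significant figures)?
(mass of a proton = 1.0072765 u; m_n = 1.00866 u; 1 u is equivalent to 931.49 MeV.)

⁵²Cr: Σm = 24(1.0072765) + 28(1.00866) = 52.4171160 u; Δm = 0.4897760 u; E_B = 456.22 MeV; E_B/A = 8.773 MeV
²³⁸U: Σm = 92(1.0072765) + 146(1.00866) = 239.9337980 u; Δm = 1.9334780 u; E_B = 1801.0 MeV; E_B/A = 7.567 MeV
⁵²Cr has the higher binding energy per nucleon, so it is the more tightly bound nucleus.

⁵²Cr; 8.77 MeV/nucleon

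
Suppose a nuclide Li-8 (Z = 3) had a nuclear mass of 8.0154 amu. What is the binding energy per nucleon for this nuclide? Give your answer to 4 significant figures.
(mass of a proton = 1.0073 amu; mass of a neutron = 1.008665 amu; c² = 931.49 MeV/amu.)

5.801 MeV/nucleon

With 3 protons and 5 neutrons (A = 8):
Total constituent mass: 3 × 1.0073 + 5 × 1.008665 = 8.065225 amu
Mass defect Δm = 8.065225 − 8.0154 = 0.049825 amu
E_B = 0.049825 × 931.49 = 46.4115 MeV
BE/A = 46.4115 MeV / 8 = 5.801 MeV/nucleon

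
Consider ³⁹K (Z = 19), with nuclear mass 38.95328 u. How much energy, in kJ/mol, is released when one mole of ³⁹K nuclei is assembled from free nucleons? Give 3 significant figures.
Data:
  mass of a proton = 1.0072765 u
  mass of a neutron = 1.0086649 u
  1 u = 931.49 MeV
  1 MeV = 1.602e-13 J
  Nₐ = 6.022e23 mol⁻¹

3.22e+10 kJ/mol

Total constituent mass: 19 × 1.0072765 + 20 × 1.0086649 = 39.3115515 u
Mass defect Δm = 39.3115515 − 38.95328 = 0.3582715 u
Converting to energy: 0.3582715 u × 931.49 MeV/u = 333.726 MeV
Per nucleus in joules: 333.726 MeV × 1.602e-13 J/MeV = 5.3463e-11 J
Per mole: 5.3463e-11 J × 6.022e23 mol⁻¹ = 3.2195e+13 J/mol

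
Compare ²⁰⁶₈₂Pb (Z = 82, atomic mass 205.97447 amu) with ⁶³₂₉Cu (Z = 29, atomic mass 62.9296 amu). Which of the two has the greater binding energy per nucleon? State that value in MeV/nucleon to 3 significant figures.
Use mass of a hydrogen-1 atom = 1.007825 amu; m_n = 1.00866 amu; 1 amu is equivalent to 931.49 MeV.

⁶³₂₉Cu; 8.75 MeV/nucleon

²⁰⁶₈₂Pb: Σm = 82(1.007825) + 124(1.00866) = 207.715490 amu; Δm = 1.741020 amu; E_B = 1621.74 MeV; E_B/A = 7.873 MeV
⁶³₂₉Cu: Σm = 29(1.007825) + 34(1.00866) = 63.521365 amu; Δm = 0.591765 amu; E_B = 551.22 MeV; E_B/A = 8.750 MeV
⁶³₂₉Cu has the higher binding energy per nucleon, so it is the more tightly bound nucleus.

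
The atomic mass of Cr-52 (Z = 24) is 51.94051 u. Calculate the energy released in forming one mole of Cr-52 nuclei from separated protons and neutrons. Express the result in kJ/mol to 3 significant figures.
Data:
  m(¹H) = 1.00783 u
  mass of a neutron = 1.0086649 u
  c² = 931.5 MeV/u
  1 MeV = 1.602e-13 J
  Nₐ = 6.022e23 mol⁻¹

4.40e+10 kJ/mol

The nucleus contains 24 protons and 52 − 24 = 28 neutrons.
Mass of separated nucleons = 24(1.00783) + 28(1.0086649) = 24.18792 + 28.2426172 = 52.4305372 u
Mass defect Δm = 52.4305372 − 51.94051 = 0.4900272 u
Binding energy = Δm·c² = 0.4900272 × 931.5 MeV/u = 456.460 MeV
Per nucleus in joules: 456.460 MeV × 1.602e-13 J/MeV = 7.3125e-11 J
Per mole: 7.3125e-11 J × 6.022e23 mol⁻¹ = 4.4036e+13 J/mol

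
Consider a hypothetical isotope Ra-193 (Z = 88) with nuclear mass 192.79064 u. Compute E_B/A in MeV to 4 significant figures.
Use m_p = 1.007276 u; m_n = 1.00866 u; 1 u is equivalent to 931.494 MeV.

8.489 MeV/nucleon

With 88 protons and 105 neutrons (A = 193):
Total constituent mass: 88 × 1.007276 + 105 × 1.00866 = 194.549588 u
Mass defect Δm = 194.549588 − 192.79064 = 1.758948 u
Binding energy = Δm·c² = 1.758948 × 931.494 MeV/u = 1638.45 MeV
BE/A = 1638.45 MeV / 193 = 8.489 MeV/nucleon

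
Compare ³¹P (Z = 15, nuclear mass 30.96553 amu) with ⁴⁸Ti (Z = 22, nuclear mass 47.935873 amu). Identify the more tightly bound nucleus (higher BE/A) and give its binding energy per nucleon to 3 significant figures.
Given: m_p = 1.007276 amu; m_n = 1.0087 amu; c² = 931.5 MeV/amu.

⁴⁸Ti; 8.74 MeV/nucleon

³¹P: Σm = 15(1.007276) + 16(1.0087) = 31.248340 amu; Δm = 0.282810 amu; E_B = 263.44 MeV; E_B/A = 8.498 MeV
⁴⁸Ti: Σm = 22(1.007276) + 26(1.0087) = 48.386272 amu; Δm = 0.450399 amu; E_B = 419.55 MeV; E_B/A = 8.741 MeV
⁴⁸Ti has the higher binding energy per nucleon, so it is the more tightly bound nucleus.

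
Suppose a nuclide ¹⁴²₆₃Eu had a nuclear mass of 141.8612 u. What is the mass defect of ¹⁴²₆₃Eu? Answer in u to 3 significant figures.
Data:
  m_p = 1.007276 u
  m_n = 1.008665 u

With 63 protons and 79 neutrons (A = 142):
Mass of separated nucleons = 63(1.007276) + 79(1.008665) = 63.458388 + 79.684535 = 143.142923 u
The mass defect is 143.142923 − 141.8612 = 1.281723 u.

1.28 u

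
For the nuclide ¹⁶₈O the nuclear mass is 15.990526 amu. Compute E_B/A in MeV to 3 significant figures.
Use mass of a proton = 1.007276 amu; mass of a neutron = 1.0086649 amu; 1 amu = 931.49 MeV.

Σm = 8·m_p + 8·m_n = 8.058208 + 8.0693192 = 16.1275272 amu
Mass defect Δm = 16.1275272 − 15.990526 = 0.1370012 amu
Binding energy = Δm·c² = 0.1370012 × 931.49 MeV/amu = 127.615 MeV
Dividing by A = 16 gives 7.976 MeV per nucleon.

7.98 MeV/nucleon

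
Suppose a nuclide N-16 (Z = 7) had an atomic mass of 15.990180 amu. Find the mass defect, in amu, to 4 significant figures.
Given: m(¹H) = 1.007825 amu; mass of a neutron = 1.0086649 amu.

0.1426 amu

Σm = 7·m(¹H) + 9·m_n = 7.054775 + 9.0779841 = 16.1327591 amu
Δm = 16.1327591 − 15.990180 = 0.1425791 amu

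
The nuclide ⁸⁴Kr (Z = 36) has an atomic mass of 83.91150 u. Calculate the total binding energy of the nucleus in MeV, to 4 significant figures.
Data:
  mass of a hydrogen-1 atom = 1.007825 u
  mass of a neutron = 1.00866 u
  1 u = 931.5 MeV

732.0 MeV

The nucleus contains 36 protons and 84 − 36 = 48 neutrons.
Total constituent mass: 36 × 1.007825 + 48 × 1.00866 = 84.697380 u
Δm = 84.697380 − 83.91150 = 0.785880 u
E_B = 0.785880 × 931.5 = 732.047 MeV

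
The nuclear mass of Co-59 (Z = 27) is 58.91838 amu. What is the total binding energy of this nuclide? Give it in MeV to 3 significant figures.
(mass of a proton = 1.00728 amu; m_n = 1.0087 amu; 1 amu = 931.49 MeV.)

The nucleus contains 27 protons and 59 − 27 = 32 neutrons.
Total constituent mass: 27 × 1.00728 + 32 × 1.0087 = 59.47496 amu
Δm = 59.47496 − 58.91838 = 0.55658 amu
E_B = 0.55658 × 931.49 = 518.449 MeV

518 MeV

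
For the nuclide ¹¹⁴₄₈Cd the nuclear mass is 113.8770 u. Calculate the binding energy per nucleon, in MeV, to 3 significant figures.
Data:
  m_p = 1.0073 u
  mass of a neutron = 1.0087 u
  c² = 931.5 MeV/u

Z = 48, so N = A − Z = 114 − 48 = 66.
Σm = 48·m_p + 66·m_n = 48.3504 + 66.5742 = 114.9246 u
Mass defect Δm = 114.9246 − 113.8770 = 1.0476 u
Converting to energy: 1.0476 u × 931.5 MeV/u = 975.839 MeV
Per nucleon: 975.839 / 114 = 8.560 MeV

8.56 MeV/nucleon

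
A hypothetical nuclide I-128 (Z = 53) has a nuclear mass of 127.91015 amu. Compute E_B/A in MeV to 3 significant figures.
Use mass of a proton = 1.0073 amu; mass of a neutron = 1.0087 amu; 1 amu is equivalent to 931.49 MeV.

8.22 MeV/nucleon

Total constituent mass: 53 × 1.0073 + 75 × 1.0087 = 129.0394 amu
Δm = 129.0394 − 127.91015 = 1.12925 amu
Binding energy = Δm·c² = 1.12925 × 931.49 MeV/amu = 1051.89 MeV
BE/A = 1051.89 MeV / 128 = 8.218 MeV/nucleon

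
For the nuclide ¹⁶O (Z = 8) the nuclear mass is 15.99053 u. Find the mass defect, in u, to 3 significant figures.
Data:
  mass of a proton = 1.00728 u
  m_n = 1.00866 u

0.137 u

With 8 protons and 8 neutrons (A = 16):
Total constituent mass: 8 × 1.00728 + 8 × 1.00866 = 16.12752 u
Δm = 16.12752 − 15.99053 = 0.13699 u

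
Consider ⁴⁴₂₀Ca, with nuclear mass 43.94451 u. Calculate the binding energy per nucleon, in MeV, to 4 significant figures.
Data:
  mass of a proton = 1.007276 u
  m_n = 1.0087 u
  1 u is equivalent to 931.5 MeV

8.676 MeV/nucleon

Total constituent mass: 20 × 1.007276 + 24 × 1.0087 = 44.354320 u
The mass defect is 44.354320 − 43.94451 = 0.409810 u.
Binding energy = Δm·c² = 0.409810 × 931.5 MeV/u = 381.738 MeV
BE/A = 381.738 MeV / 44 = 8.676 MeV/nucleon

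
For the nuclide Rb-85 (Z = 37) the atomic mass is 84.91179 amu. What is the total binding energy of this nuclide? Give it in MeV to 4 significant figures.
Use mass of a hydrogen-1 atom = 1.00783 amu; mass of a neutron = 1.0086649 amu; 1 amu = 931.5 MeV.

The nucleus contains 37 protons and 85 − 37 = 48 neutrons.
Total constituent mass: 37 × 1.00783 + 48 × 1.0086649 = 85.7056252 amu
The mass defect is 85.7056252 − 84.91179 = 0.7938352 amu.
E_B = 0.7938352 × 931.5 = 739.457 MeV

739.5 MeV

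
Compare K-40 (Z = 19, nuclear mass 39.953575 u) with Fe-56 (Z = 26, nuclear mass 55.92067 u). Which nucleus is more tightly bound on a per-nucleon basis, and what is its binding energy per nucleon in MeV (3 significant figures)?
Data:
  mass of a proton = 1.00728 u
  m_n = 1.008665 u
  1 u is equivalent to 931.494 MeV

Fe-56; 8.79 MeV/nucleon

K-40: Σm = 19(1.00728) + 21(1.008665) = 40.320285 u; Δm = 0.366710 u; E_B = 341.59 MeV; E_B/A = 8.540 MeV
Fe-56: Σm = 26(1.00728) + 30(1.008665) = 56.449230 u; Δm = 0.528560 u; E_B = 492.35 MeV; E_B/A = 8.792 MeV
Fe-56 has the higher binding energy per nucleon, so it is the more tightly bound nucleus.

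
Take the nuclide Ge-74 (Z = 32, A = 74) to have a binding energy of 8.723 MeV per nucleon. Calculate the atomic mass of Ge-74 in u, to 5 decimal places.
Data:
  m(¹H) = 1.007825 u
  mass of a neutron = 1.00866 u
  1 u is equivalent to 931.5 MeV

73.92115 u

Total binding energy = 74 × 8.723 = 645.502 MeV
Mass defect = 645.502 MeV / (931.5 MeV/u) = 0.6929705 u
Constituent mass = 32(1.007825) + 42(1.00866) = 74.614120 u
Atomic mass = 74.614120 − 0.6929705 = 73.9211495 u ≈ 73.92115 u (to 5 decimal places)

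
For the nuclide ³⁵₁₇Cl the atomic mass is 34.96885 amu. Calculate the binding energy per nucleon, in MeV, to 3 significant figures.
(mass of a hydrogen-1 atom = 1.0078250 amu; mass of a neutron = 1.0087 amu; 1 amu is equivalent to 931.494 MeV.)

8.54 MeV/nucleon

Z = 17, so N = A − Z = 35 − 17 = 18.
Total constituent mass: 17 × 1.0078250 + 18 × 1.0087 = 35.2896250 amu
Mass defect Δm = 35.2896250 − 34.96885 = 0.3207750 amu
Binding energy = Δm·c² = 0.3207750 × 931.494 MeV/amu = 298.800 MeV
BE/A = 298.800 MeV / 35 = 8.537 MeV/nucleon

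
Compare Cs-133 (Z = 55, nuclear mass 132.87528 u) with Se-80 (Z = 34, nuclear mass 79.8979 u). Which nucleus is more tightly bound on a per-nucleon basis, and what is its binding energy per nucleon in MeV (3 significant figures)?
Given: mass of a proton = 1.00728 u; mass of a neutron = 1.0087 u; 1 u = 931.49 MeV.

Cs-133: Σm = 55(1.00728) + 78(1.0087) = 134.07900 u; Δm = 1.20372 u; E_B = 1121.25 MeV; E_B/A = 8.430 MeV
Se-80: Σm = 34(1.00728) + 46(1.0087) = 80.64772 u; Δm = 0.74982 u; E_B = 698.45 MeV; E_B/A = 8.731 MeV
Se-80 has the higher binding energy per nucleon, so it is the more tightly bound nucleus.

Se-80; 8.73 MeV/nucleon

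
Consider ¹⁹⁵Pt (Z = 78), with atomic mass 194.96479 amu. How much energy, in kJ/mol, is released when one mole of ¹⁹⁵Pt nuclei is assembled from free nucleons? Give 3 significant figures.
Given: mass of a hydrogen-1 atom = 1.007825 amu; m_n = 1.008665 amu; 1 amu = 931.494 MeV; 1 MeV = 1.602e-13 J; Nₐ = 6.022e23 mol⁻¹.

1.49e+11 kJ/mol

Mass of separated nucleons = 78(1.007825) + 117(1.008665) = 78.610350 + 118.013805 = 196.624155 amu
Δm = 196.624155 − 194.96479 = 1.659365 amu
Binding energy = Δm·c² = 1.659365 × 931.494 MeV/amu = 1545.69 MeV
Per nucleus in joules: 1545.69 MeV × 1.602e-13 J/MeV = 2.4762e-10 J
Per mole: 2.4762e-10 J × 6.022e23 mol⁻¹ = 1.4912e+14 J/mol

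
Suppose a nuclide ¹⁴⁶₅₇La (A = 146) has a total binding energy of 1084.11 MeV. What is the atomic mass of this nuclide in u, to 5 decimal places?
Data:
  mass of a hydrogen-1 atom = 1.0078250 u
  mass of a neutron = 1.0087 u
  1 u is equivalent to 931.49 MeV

146.05648 u

Mass defect = 1084.11 MeV / (931.49 MeV/u) = 1.1638450 u
Constituent mass = 57(1.0078250) + 89(1.0087) = 147.2203250 u
Atomic mass = 147.2203250 − 1.1638450 = 146.0564800 u ≈ 146.05648 u (to 5 decimal places)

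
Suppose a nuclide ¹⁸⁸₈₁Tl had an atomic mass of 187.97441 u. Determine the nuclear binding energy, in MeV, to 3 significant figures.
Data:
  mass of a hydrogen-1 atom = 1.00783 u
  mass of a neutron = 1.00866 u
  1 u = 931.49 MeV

1480 MeV

Mass of separated nucleons = 81(1.00783) + 107(1.00866) = 81.63423 + 107.92662 = 189.56085 u
The mass defect is 189.56085 − 187.97441 = 1.58644 u.
Converting to energy: 1.58644 u × 931.49 MeV/u = 1477.75 MeV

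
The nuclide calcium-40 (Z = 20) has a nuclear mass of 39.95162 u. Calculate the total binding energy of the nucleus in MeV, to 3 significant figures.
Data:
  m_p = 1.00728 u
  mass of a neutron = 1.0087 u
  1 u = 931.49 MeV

With 20 protons and 20 neutrons (A = 40):
Mass of separated nucleons = 20(1.00728) + 20(1.0087) = 20.14560 + 20.1740 = 40.31960 u
The mass defect is 40.31960 − 39.95162 = 0.36798 u.
E_B = 0.36798 × 931.49 = 342.770 MeV

343 MeV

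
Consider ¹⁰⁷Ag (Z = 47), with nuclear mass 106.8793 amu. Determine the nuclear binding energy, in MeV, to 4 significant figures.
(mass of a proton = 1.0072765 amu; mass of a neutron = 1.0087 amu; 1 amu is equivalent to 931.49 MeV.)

With 47 protons and 60 neutrons (A = 107):
Mass of separated nucleons = 47(1.0072765) + 60(1.0087) = 47.3419955 + 60.5220 = 107.8639955 amu
Δm = 107.8639955 − 106.8793 = 0.9846955 amu
Binding energy = Δm·c² = 0.9846955 × 931.49 MeV/amu = 917.234 MeV

917.2 MeV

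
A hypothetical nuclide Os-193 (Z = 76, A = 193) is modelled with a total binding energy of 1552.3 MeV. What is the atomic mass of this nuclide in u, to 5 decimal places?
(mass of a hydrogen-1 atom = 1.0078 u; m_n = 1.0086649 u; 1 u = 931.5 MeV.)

Mass defect = 1552.3 MeV / (931.5 MeV/u) = 1.6664520 u
Constituent mass = 76(1.0078) + 117(1.0086649) = 194.6065933 u
Atomic mass = 194.6065933 − 1.6664520 = 192.9401413 u ≈ 192.94014 u (to 5 decimal places)

192.94014 u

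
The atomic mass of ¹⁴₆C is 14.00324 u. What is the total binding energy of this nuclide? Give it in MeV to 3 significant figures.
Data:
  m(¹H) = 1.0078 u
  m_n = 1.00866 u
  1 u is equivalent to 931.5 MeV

The nucleus contains 6 protons and 14 − 6 = 8 neutrons.
Σm = 6·m(¹H) + 8·m_n = 6.0468 + 8.06928 = 14.11608 u
The mass defect is 14.11608 − 14.00324 = 0.11284 u.
Converting to energy: 0.11284 u × 931.5 MeV/u = 105.110 MeV

105 MeV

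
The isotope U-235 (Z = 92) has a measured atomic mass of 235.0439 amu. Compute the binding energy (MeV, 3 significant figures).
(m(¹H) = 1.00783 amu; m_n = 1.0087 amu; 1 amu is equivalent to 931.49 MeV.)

Mass of separated nucleons = 92(1.00783) + 143(1.0087) = 92.72036 + 144.2441 = 236.96446 amu
The mass defect is 236.96446 − 235.0439 = 1.92056 amu.
E_B = 1.92056 × 931.49 = 1788.98 MeV

1790 MeV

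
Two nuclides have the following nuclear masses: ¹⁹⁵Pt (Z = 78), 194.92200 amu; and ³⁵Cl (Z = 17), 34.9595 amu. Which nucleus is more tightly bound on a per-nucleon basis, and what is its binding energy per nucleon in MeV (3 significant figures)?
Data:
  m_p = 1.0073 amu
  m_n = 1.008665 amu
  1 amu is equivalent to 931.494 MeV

³⁵Cl; 8.53 MeV/nucleon

¹⁹⁵Pt: Σm = 78(1.0073) + 117(1.008665) = 196.583205 amu; Δm = 1.661205 amu; E_B = 1547.4 MeV; E_B/A = 7.935 MeV
³⁵Cl: Σm = 17(1.0073) + 18(1.008665) = 35.280070 amu; Δm = 0.320570 amu; E_B = 298.61 MeV; E_B/A = 8.532 MeV
³⁵Cl has the higher binding energy per nucleon, so it is the more tightly bound nucleus.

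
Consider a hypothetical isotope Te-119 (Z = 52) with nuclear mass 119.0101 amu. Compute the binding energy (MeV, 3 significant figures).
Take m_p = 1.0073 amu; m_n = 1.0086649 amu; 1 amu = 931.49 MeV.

The nucleus contains 52 protons and 119 − 52 = 67 neutrons.
Total constituent mass: 52 × 1.0073 + 67 × 1.0086649 = 119.9601483 amu
The mass defect is 119.9601483 − 119.0101 = 0.9500483 amu.
Binding energy = Δm·c² = 0.9500483 × 931.49 MeV/amu = 884.960 MeV

885 MeV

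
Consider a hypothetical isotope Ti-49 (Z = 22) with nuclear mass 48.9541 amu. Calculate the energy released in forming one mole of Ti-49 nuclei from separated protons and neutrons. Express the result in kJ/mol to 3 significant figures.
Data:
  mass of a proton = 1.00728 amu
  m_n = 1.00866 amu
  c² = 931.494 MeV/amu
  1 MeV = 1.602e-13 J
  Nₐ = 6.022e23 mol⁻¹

With 22 protons and 27 neutrons (A = 49):
Total constituent mass: 22 × 1.00728 + 27 × 1.00866 = 49.39398 amu
Δm = 49.39398 − 48.9541 = 0.43988 amu
Binding energy = Δm·c² = 0.43988 × 931.494 MeV/amu = 409.746 MeV
Per nucleus in joules: 409.746 MeV × 1.602e-13 J/MeV = 6.5641e-11 J
Per mole: 6.5641e-11 J × 6.022e23 mol⁻¹ = 3.9529e+13 J/mol

3.95e+10 kJ/mol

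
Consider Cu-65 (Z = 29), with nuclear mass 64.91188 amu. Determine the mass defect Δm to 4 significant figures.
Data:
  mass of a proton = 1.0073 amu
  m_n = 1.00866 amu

Total constituent mass: 29 × 1.0073 + 36 × 1.00866 = 65.52346 amu
The mass defect is 65.52346 − 64.91188 = 0.61158 amu.

0.6116 amu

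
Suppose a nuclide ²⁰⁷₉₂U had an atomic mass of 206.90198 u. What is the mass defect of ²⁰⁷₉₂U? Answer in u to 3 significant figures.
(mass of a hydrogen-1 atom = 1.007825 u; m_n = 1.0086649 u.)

1.81 u

Z = 92, so N = A − Z = 207 − 92 = 115.
Total constituent mass: 92 × 1.007825 + 115 × 1.0086649 = 208.7163635 u
Mass defect Δm = 208.7163635 − 206.90198 = 1.8143835 u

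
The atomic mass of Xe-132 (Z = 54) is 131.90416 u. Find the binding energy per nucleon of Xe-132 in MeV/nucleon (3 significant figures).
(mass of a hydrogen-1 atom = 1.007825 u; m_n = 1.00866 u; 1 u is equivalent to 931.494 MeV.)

Σm = 54·m(¹H) + 78·m_n = 54.422550 + 78.67548 = 133.098030 u
Δm = 133.098030 − 131.90416 = 1.193870 u
E_B = 1.193870 × 931.494 = 1112.083 MeV
Dividing by A = 132 gives 8.4249 MeV per nucleon.

8.42 MeV/nucleon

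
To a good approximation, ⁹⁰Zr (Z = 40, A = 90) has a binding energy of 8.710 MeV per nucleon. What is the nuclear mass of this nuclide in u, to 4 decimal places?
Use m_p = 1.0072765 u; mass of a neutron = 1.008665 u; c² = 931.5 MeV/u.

Total binding energy = 90 × 8.710 = 783.900 MeV
Mass defect = 783.900 MeV / (931.5 MeV/u) = 0.841546 u
Constituent mass = 40(1.0072765) + 50(1.008665) = 90.7243100 u
Nuclear mass = 90.7243100 − 0.841546 = 89.8827640 u ≈ 89.8828 u (to 4 decimal places)

89.8828 u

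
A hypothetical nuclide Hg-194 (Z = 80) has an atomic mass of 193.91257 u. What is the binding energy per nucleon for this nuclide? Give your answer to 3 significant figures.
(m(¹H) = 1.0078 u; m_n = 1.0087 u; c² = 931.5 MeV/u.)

Z = 80, so N = A − Z = 194 − 80 = 114.
Total constituent mass: 80 × 1.0078 + 114 × 1.0087 = 195.6158 u
Δm = 195.6158 − 193.91257 = 1.70323 u
Binding energy = Δm·c² = 1.70323 × 931.5 MeV/u = 1586.56 MeV
BE/A = 1586.56 MeV / 194 = 8.178 MeV/nucleon

8.18 MeV/nucleon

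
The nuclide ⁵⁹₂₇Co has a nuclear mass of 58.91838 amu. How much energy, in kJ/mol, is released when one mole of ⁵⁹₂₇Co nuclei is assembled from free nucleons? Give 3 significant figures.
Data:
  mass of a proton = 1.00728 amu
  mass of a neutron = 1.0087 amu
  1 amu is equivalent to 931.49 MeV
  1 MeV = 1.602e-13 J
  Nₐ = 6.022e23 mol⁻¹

5.00e+10 kJ/mol

Mass of separated nucleons = 27(1.00728) + 32(1.0087) = 27.19656 + 32.2784 = 59.47496 amu
Δm = 59.47496 − 58.91838 = 0.55658 amu
Converting to energy: 0.55658 amu × 931.49 MeV/amu = 518.449 MeV
Per nucleus in joules: 518.449 MeV × 1.602e-13 J/MeV = 8.3056e-11 J
Per mole: 8.3056e-11 J × 6.022e23 mol⁻¹ = 5.0016e+13 J/mol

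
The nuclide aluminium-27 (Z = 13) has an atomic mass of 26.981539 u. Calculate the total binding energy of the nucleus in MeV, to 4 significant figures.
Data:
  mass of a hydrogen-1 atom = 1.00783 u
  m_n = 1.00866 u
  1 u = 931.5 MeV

Σm = 13·m(¹H) + 14·m_n = 13.10179 + 14.12124 = 27.22303 u
Δm = 27.22303 − 26.981539 = 0.241491 u
Binding energy = Δm·c² = 0.241491 × 931.5 MeV/u = 224.949 MeV

224.9 MeV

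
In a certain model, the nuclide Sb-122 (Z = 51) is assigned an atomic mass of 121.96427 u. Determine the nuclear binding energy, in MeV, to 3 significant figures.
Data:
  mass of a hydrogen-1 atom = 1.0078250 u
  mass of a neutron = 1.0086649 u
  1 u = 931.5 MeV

978 MeV

Mass of separated nucleons = 51(1.0078250) + 71(1.0086649) = 51.3990750 + 71.6152079 = 123.0142829 u
The mass defect is 123.0142829 − 121.96427 = 1.0500129 u.
E_B = 1.0500129 × 931.5 = 978.087 MeV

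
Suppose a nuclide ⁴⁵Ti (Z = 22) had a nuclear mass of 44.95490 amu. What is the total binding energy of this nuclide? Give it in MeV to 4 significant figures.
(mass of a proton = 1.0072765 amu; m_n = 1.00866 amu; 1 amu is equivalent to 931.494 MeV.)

With 22 protons and 23 neutrons (A = 45):
Total constituent mass: 22 × 1.0072765 + 23 × 1.00866 = 45.3592630 amu
Δm = 45.3592630 − 44.95490 = 0.4043630 amu
Converting to energy: 0.4043630 amu × 931.494 MeV/amu = 376.662 MeV

376.7 MeV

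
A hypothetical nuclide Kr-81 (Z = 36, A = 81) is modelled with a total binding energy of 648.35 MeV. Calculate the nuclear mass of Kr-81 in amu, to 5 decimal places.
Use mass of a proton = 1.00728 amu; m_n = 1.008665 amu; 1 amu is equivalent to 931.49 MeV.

Mass defect = 648.35 MeV / (931.49 MeV/amu) = 0.6960354 amu
Constituent mass = 36(1.00728) + 45(1.008665) = 81.652005 amu
Nuclear mass = 81.652005 − 0.6960354 = 80.9559696 amu ≈ 80.95597 amu (to 5 decimal places)

80.95597 amu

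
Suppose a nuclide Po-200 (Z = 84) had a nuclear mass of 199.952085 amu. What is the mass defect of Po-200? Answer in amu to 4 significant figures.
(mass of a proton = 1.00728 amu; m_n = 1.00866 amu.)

1.664 amu

Σm = 84·m_p + 116·m_n = 84.61152 + 117.00456 = 201.61608 amu
The mass defect is 201.61608 − 199.952085 = 1.663995 amu.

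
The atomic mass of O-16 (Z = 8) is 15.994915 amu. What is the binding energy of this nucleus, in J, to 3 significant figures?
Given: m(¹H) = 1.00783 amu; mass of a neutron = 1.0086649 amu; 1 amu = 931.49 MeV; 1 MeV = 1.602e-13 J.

2.05e-11 J

Z = 8, so N = A − Z = 16 − 8 = 8.
Mass of separated nucleons = 8(1.00783) + 8(1.0086649) = 8.06264 + 8.0693192 = 16.1319592 amu
Mass defect Δm = 16.1319592 − 15.994915 = 0.1370442 amu
Converting to energy: 0.1370442 amu × 931.49 MeV/amu = 127.655 MeV
In joules: 127.655 MeV × 1.602e-13 J/MeV = 2.0450e-11 J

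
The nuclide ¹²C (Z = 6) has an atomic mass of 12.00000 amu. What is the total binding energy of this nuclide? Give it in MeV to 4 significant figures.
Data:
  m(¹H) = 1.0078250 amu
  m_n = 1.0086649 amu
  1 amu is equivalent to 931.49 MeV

Total constituent mass: 6 × 1.0078250 + 6 × 1.0086649 = 12.0989394 amu
The mass defect is 12.0989394 − 12.00000 = 0.0989394 amu.
Binding energy = Δm·c² = 0.0989394 × 931.49 MeV/amu = 92.1611 MeV

92.16 MeV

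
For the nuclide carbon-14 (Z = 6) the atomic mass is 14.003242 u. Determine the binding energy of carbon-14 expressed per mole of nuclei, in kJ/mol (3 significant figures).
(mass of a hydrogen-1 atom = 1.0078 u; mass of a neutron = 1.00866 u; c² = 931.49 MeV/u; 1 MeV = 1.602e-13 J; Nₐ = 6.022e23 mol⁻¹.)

1.01e+10 kJ/mol

Z = 6, so N = A − Z = 14 − 6 = 8.
Σm = 6·m(¹H) + 8·m_n = 6.0468 + 8.06928 = 14.11608 u
The mass defect is 14.11608 − 14.003242 = 0.112838 u.
E_B = 0.112838 × 931.49 = 105.107 MeV
Per nucleus in joules: 105.107 MeV × 1.602e-13 J/MeV = 1.6838e-11 J
Per mole: 1.6838e-11 J × 6.022e23 mol⁻¹ = 1.0140e+13 J/mol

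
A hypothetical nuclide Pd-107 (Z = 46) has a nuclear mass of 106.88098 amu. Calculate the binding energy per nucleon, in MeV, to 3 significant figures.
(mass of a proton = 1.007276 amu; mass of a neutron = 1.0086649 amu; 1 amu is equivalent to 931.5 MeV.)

8.55 MeV/nucleon

Mass of separated nucleons = 46(1.007276) + 61(1.0086649) = 46.334696 + 61.5285589 = 107.8632549 amu
Mass defect Δm = 107.8632549 − 106.88098 = 0.9822749 amu
E_B = 0.9822749 × 931.5 = 914.989 MeV
BE/A = 914.989 MeV / 107 = 8.551 MeV/nucleon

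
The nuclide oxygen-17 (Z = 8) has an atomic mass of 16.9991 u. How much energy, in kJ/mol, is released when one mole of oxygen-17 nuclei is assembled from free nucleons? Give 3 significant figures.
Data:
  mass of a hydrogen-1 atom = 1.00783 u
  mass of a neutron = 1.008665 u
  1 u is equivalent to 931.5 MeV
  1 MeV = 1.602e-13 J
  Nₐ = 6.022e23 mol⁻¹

1.27e+10 kJ/mol

Mass of separated nucleons = 8(1.00783) + 9(1.008665) = 8.06264 + 9.077985 = 17.140625 u
Mass defect Δm = 17.140625 − 16.9991 = 0.141525 u
Converting to energy: 0.141525 u × 931.5 MeV/u = 131.831 MeV
Per nucleus in joules: 131.831 MeV × 1.602e-13 J/MeV = 2.1119e-11 J
Per mole: 2.1119e-11 J × 6.022e23 mol⁻¹ = 1.2718e+13 J/mol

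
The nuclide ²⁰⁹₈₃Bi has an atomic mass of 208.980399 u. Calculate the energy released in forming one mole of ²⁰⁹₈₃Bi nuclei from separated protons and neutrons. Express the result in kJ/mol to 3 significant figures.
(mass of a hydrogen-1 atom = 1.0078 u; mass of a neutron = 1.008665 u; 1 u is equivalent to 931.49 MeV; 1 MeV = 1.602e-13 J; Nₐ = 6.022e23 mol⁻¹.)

Mass of separated nucleons = 83(1.0078) + 126(1.008665) = 83.6474 + 127.091790 = 210.739190 u
Δm = 210.739190 − 208.980399 = 1.758791 u
Converting to energy: 1.758791 u × 931.49 MeV/u = 1638.30 MeV
Per nucleus in joules: 1638.30 MeV × 1.602e-13 J/MeV = 2.6246e-10 J
Per mole: 2.6246e-10 J × 6.022e23 mol⁻¹ = 1.5805e+14 J/mol

1.58e+11 kJ/mol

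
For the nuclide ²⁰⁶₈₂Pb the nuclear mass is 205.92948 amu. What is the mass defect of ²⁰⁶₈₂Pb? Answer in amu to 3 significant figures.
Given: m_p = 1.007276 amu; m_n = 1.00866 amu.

Mass of separated nucleons = 82(1.007276) + 124(1.00866) = 82.596632 + 125.07384 = 207.670472 amu
The mass defect is 207.670472 − 205.92948 = 1.740992 amu.

1.74 amu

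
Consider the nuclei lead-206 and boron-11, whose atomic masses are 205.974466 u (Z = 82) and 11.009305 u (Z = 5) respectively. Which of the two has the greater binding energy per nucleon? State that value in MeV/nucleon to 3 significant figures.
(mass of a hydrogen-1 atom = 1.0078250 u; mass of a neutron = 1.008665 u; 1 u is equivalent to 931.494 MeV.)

lead-206; 7.88 MeV/nucleon

lead-206: Σm = 82(1.0078250) + 124(1.008665) = 207.7161100 u; Δm = 1.7416440 u; E_B = 1622.3 MeV; E_B/A = 7.875 MeV
boron-11: Σm = 5(1.0078250) + 6(1.008665) = 11.0911150 u; Δm = 0.0818100 u; E_B = 76.206 MeV; E_B/A = 6.928 MeV
lead-206 has the higher binding energy per nucleon, so it is the more tightly bound nucleus.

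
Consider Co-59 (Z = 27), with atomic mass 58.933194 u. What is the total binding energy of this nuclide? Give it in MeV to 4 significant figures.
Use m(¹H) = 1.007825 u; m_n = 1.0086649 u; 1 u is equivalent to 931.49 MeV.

With 27 protons and 32 neutrons (A = 59):
Total constituent mass: 27 × 1.007825 + 32 × 1.0086649 = 59.4885518 u
Mass defect Δm = 59.4885518 − 58.933194 = 0.5553578 u
E_B = 0.5553578 × 931.49 = 517.310 MeV

517.3 MeV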